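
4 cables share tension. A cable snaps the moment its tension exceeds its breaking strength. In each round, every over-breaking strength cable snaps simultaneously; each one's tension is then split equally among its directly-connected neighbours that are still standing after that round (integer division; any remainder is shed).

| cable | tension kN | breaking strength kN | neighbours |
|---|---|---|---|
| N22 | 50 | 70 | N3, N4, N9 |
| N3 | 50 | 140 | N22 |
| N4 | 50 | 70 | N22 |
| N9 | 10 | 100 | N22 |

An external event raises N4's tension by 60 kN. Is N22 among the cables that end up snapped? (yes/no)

yes

Round 1 — N4 at 110 > 70. N4 snaps.
  N4 sheds 110 kN to N22: 110 each.
    N22: 50+110 = 160 > 70
Round 2 — N22 snaps.
  N22 sheds 160 kN to N3, N9: 80 each.
    N3: 50+80 = 130 ≤ 140
    N9: 10+80 = 90 ≤ 100
No further breaks.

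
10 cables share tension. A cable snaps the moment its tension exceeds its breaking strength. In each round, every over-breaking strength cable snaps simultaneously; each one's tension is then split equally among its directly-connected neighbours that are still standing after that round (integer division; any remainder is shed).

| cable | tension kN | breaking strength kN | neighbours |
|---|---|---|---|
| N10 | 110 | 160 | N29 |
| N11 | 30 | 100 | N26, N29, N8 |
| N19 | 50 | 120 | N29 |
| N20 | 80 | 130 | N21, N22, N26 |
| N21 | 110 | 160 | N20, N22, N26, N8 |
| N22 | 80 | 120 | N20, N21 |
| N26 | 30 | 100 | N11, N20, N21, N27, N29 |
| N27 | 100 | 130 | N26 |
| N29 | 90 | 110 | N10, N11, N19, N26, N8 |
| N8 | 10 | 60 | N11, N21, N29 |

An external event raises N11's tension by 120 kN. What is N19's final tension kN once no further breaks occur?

Round 1 — N11 at 150 > 100. N11 snaps.
  N11 sheds 150 kN to N26, N29, N8: 50 each.
    N26: 30+50 = 80 ≤ 100
    N29: 90+50 = 140 > 110
    N8: 10+50 = 60 ≤ 60
Round 2 — N29 snaps.
  N29 sheds 140 kN to N10, N19, N26, N8: 35 each.
    N10: 110+35 = 145 ≤ 160
    N19: 50+35 = 85 ≤ 120
    N26: 80+35 = 115 > 100
    N8: 60+35 = 95 > 60
Round 3 — N26, N8 snap.
  N26 sheds 115 kN to N20, N21, N27: 38 each (1 lost).
    N20: 80+38 = 118 ≤ 130
    N21: 110+38 = 148 ≤ 160
    N27: 100+38 = 138 > 130
  N8 sheds 95 kN to N21: 95 each.
    N21: 148+95 = 243 > 160
Round 4 — N21, N27 snap.
  N21 sheds 243 kN to N20, N22: 121 each (1 lost).
    N20: 118+121 = 239 > 130
    N22: 80+121 = 201 > 120
  N27 sheds 138 kN: no online neighbours, lost.
Round 5 — N20, N22 snap.
  N20 sheds 239 kN: no online neighbours, lost.
  N22 sheds 201 kN: no online neighbours, lost.
No further breaks.

85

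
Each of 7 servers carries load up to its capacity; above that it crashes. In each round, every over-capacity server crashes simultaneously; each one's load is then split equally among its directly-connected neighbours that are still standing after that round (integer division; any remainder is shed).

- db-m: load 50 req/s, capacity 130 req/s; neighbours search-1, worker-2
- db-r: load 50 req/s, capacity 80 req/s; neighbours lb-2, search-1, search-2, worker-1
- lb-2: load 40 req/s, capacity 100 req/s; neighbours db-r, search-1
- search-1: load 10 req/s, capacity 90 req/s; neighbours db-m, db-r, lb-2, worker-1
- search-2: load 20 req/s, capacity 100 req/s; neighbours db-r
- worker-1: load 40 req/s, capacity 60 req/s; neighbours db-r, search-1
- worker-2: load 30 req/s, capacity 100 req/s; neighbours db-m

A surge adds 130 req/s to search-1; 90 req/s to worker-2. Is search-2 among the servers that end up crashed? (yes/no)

Round 1 — search-1 at 140 > 90; worker-2 at 120 > 100. search-1, worker-2 crash.
  search-1 sheds 140 req/s to db-m, db-r, lb-2, worker-1: 35 each.
    db-m: 50+35 = 85 ≤ 130
    db-r: 50+35 = 85 > 80
    lb-2: 40+35 = 75 ≤ 100
    worker-1: 40+35 = 75 > 60
  worker-2 sheds 120 req/s to db-m: 120 each.
    db-m: 85+120 = 205 > 130
Round 2 — db-m, db-r, worker-1 crash.
  db-m sheds 205 req/s: no online neighbours, lost.
  db-r sheds 85 req/s to lb-2, search-2: 42 each (1 lost).
    lb-2: 75+42 = 117 > 100
    search-2: 20+42 = 62 ≤ 100
  worker-1 sheds 75 req/s: no online neighbours, lost.
Round 3 — lb-2 crashes.
  lb-2 sheds 117 req/s: no online neighbours, lost.
No further crashes.

no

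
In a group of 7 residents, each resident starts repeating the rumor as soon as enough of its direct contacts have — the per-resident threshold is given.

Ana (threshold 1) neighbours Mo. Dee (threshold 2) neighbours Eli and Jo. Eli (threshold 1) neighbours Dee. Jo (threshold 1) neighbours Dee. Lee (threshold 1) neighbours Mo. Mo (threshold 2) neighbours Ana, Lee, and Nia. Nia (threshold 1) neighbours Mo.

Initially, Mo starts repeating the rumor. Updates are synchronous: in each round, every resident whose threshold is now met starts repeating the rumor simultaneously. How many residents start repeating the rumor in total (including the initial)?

4

Round 1 — Mo starts repeating the rumor (initial).
Round 2 — checking thresholds:
  Ana: 1 of 1 neighbours ≥ 1, starts repeating the rumor.
  Lee: 1 of 1 neighbours ≥ 1, starts repeating the rumor.
  Nia: 1 of 1 neighbours ≥ 1, starts repeating the rumor.
Round 3 — no new spreads; cascade stops.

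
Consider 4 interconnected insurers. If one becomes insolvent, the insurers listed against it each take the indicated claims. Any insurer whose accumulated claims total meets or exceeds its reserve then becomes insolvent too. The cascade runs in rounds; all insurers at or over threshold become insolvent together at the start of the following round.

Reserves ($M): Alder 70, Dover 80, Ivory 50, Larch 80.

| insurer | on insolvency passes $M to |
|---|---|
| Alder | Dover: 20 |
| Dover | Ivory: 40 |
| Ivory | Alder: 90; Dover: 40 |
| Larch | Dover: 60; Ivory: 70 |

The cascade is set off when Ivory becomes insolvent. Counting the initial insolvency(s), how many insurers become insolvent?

2

Round 1 — Ivory becomes insolvent (initial).
  Alder: +90 → 90 ≥ 70
  Dover: +40 → 40 < 80
Round 2 — Alder becomes insolvent.
  Dover: +20 → 60 < 80
No further insolvencies.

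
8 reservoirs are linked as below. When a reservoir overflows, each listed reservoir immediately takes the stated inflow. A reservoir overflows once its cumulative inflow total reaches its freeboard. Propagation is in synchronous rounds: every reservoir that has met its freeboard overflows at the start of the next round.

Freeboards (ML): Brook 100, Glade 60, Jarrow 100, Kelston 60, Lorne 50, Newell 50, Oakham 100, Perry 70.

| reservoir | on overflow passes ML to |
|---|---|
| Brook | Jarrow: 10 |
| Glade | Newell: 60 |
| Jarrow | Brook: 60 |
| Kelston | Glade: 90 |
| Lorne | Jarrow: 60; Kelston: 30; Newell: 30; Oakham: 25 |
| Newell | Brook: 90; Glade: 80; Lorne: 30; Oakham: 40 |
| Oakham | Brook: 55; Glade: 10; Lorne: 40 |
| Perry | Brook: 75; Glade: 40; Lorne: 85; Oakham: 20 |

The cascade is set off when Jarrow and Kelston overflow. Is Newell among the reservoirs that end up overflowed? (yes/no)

Round 1 — Jarrow, Kelston overflow (initial).
  Brook: +60 → 60 < 100
  Glade: +90 → 90 ≥ 60
Round 2 — Glade overflows.
  Newell: +60 → 60 ≥ 50
Round 3 — Newell overflows.
  Brook: +90 → 150 ≥ 100
  Lorne: +30 → 30 < 50
  Oakham: +40 → 40 < 100
Round 4 — Brook overflows.
No further overflows.

yes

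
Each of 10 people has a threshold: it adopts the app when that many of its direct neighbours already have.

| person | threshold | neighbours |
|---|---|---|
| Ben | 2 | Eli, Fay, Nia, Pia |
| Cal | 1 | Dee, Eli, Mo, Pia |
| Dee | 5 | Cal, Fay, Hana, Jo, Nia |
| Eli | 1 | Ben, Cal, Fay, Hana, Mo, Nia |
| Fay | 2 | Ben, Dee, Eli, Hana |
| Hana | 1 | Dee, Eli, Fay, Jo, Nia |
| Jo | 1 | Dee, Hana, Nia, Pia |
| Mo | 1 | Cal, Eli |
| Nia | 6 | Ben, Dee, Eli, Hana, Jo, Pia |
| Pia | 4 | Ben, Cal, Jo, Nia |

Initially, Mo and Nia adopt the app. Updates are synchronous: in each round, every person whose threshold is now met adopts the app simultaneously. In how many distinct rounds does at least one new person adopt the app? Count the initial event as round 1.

4

Round 1 — Mo, Nia adopt the app (initial).
Round 2 — checking thresholds:
  Ben: 1 of 4 neighbours < 2, holds.
  Cal: 1 of 4 neighbours ≥ 1, adopts the app.
  Dee: 1 of 5 neighbours < 5, holds.
  Eli: 2 of 6 neighbours ≥ 1, adopts the app.
  Hana: 1 of 5 neighbours ≥ 1, adopts the app.
  Jo: 1 of 4 neighbours ≥ 1, adopts the app.
  Pia: 1 of 4 neighbours < 4, holds.
Round 3 — checking thresholds:
  Ben: 2 of 4 neighbours ≥ 2, adopts the app.
  Dee: 4 of 5 neighbours < 5, holds.
  Fay: 2 of 4 neighbours ≥ 2, adopts the app.
  Pia: 3 of 4 neighbours < 4, holds.
Round 4 — checking thresholds:
  Dee: 5 of 5 neighbours ≥ 5, adopts the app.
  Pia: 4 of 4 neighbours ≥ 4, adopts the app.
Round 5 — no new adoptions; cascade stops.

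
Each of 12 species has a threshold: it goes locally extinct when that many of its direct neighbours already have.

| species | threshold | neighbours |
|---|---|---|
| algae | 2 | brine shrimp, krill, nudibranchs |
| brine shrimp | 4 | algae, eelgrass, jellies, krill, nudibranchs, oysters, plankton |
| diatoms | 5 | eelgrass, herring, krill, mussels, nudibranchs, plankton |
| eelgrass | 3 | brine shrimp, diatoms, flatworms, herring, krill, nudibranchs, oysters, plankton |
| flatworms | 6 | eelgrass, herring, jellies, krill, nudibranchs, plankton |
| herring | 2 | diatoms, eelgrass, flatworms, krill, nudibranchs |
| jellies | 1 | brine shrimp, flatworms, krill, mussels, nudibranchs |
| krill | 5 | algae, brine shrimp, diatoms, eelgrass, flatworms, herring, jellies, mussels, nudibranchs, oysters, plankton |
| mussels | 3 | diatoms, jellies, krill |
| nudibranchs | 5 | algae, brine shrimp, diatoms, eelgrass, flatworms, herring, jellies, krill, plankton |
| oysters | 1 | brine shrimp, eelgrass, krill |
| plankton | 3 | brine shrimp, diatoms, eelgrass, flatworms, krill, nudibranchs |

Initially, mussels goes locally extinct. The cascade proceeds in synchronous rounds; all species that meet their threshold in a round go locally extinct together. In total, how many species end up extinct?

2

Round 1 — mussels goes locally extinct (initial).
Round 2 — checking thresholds:
  diatoms: 1 of 6 neighbours < 5, below threshold.
  jellies: 1 of 5 neighbours ≥ 1, goes locally extinct.
  krill: 1 of 11 neighbours < 5, below threshold.
Round 3 — no new extinctions; cascade stops.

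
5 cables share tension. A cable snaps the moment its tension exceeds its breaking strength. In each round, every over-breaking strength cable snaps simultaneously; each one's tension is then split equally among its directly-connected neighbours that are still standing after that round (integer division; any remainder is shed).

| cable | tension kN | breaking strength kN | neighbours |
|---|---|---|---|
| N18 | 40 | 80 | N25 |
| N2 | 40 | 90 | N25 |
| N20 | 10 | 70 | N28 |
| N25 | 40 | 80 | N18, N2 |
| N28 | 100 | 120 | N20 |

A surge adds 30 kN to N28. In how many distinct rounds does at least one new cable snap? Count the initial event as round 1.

2

Round 1 — N28 at 130 > 120. N28 snaps.
  N28 sheds 130 kN to N20: 130 each.
    N20: 10+130 = 140 > 70
Round 2 — N20 snaps.
  N20 sheds 140 kN: no online neighbours, lost.
No further breaks.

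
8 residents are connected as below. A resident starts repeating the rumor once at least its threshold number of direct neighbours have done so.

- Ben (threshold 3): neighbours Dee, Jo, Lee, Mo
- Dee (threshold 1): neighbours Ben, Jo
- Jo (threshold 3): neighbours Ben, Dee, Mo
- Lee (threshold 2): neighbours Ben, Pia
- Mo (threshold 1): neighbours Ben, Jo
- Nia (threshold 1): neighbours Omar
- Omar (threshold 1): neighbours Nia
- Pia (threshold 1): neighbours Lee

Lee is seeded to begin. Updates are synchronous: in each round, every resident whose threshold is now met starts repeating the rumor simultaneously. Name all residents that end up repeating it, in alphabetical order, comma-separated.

Round 1 — Lee starts repeating the rumor (initial).
Round 2 — checking thresholds:
  Ben: 1 of 4 neighbours < 3, below threshold.
  Pia: 1 of 1 neighbours ≥ 1, starts repeating the rumor.
Round 3 — no new spreads; cascade stops.

Lee, Pia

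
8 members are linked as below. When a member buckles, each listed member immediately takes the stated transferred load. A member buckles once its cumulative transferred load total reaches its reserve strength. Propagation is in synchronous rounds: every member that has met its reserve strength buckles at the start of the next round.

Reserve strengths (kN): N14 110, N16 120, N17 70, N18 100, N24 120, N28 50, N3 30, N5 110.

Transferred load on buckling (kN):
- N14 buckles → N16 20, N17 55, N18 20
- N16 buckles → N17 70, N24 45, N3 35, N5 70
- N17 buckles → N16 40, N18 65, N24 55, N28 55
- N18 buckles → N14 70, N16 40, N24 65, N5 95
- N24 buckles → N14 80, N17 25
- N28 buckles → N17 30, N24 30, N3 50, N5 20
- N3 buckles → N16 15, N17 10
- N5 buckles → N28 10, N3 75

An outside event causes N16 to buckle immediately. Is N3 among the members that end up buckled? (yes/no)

Round 1 — N16 buckles (initial).
  N17: +70 → 70 ≥ 70
  N24: +45 → 45 < 120
  N3: +35 → 35 ≥ 30
  N5: +70 → 70 < 110
Round 2 — N17, N3 buckle.
  N18: +65 → 65 < 100
  N24: +55 → 100 < 120
  N28: +55 → 55 ≥ 50
Round 3 — N28 buckles.
  N24: +30 → 130 ≥ 120
  N5: +20 → 90 < 110
Round 4 — N24 buckles.
  N14: +80 → 80 < 110
No further bucklings.

yes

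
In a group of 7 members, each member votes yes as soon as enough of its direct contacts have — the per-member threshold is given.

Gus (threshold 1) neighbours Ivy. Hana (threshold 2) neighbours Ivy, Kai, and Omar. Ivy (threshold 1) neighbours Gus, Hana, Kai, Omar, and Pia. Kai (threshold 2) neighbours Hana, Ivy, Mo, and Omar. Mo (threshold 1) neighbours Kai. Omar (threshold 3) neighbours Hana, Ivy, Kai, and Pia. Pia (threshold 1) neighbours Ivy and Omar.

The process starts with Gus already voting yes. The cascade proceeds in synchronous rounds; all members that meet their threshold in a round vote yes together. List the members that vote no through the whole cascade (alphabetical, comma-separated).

Hana, Kai, Mo, Omar

Round 1 — Gus votes yes (initial).
Round 2 — checking thresholds:
  Ivy: 1 of 5 neighbours ≥ 1, votes yes.
Round 3 — checking thresholds:
  Hana: 1 of 3 neighbours < 2, below threshold.
  Kai: 1 of 4 neighbours < 2, below threshold.
  Omar: 1 of 4 neighbours < 3, below threshold.
  Pia: 1 of 2 neighbours ≥ 1, votes yes.
Round 4 — no new yes votes; cascade stops.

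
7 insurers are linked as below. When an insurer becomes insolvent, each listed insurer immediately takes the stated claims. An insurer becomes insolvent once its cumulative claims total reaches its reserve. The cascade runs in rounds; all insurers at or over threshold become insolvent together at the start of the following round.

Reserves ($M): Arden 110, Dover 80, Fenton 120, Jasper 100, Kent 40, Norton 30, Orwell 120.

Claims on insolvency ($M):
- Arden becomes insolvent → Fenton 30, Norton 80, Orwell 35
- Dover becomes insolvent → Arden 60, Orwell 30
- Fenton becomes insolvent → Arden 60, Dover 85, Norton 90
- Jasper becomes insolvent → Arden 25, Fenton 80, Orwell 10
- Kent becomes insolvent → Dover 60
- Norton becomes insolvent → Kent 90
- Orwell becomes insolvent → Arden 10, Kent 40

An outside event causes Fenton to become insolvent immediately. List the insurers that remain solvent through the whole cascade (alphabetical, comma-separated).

Jasper, Orwell

Round 1 — Fenton becomes insolvent (initial).
  Arden: +60 → 60 < 110
  Dover: +85 → 85 ≥ 80
  Norton: +90 → 90 ≥ 30
Round 2 — Dover, Norton become insolvent.
  Arden: +60 → 120 ≥ 110
  Kent: +90 → 90 ≥ 40
  Orwell: +30 → 30 < 120
Round 3 — Arden, Kent become insolvent.
  Orwell: +35 → 65 < 120
No further insolvencies.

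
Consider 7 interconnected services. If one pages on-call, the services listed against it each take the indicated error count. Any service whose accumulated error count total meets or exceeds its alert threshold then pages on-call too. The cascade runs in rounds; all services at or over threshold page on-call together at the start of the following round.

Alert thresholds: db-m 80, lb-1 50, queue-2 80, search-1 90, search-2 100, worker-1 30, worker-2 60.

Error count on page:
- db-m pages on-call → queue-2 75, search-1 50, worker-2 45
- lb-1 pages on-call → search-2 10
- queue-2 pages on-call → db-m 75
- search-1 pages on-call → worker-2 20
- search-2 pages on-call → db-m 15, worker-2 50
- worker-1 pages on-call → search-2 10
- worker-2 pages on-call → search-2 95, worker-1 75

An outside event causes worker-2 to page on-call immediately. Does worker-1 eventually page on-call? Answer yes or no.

yes

Round 1 — worker-2 pages on-call (initial).
  search-2: +95 → 95 < 100
  worker-1: +75 → 75 ≥ 30
Round 2 — worker-1 pages on-call.
  search-2: +10 → 105 ≥ 100
Round 3 — search-2 pages on-call.
  db-m: +15 → 15 < 80
No further pages.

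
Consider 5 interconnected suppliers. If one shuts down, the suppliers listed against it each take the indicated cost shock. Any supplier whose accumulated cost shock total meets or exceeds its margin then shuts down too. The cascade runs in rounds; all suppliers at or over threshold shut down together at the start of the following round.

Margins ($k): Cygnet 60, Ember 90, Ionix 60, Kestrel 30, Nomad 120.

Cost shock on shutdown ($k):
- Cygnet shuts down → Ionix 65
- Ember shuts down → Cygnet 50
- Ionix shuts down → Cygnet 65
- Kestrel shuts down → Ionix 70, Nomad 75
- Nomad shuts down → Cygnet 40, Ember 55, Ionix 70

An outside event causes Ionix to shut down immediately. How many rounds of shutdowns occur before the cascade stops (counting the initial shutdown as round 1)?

2

Round 1 — Ionix shuts down (initial).
  Cygnet: +65 → 65 ≥ 60
Round 2 — Cygnet shuts down.
No further shutdowns.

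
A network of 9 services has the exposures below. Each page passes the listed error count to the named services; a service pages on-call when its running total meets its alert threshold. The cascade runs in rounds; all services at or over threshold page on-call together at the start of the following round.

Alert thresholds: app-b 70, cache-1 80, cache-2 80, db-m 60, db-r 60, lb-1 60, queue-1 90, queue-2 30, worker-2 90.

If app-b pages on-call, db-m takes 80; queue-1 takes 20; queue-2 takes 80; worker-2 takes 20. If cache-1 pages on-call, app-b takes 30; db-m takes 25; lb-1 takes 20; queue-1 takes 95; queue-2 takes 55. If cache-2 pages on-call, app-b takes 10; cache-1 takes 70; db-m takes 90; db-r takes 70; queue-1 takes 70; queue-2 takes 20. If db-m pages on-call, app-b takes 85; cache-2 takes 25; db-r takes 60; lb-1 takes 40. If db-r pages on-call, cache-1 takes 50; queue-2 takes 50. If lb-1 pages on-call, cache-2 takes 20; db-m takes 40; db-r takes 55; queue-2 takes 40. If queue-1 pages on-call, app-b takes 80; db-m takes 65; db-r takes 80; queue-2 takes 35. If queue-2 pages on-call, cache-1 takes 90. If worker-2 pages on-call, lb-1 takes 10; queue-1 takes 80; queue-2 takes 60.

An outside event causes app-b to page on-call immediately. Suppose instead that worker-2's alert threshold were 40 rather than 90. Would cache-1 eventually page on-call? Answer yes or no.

With worker-2's alert threshold at 40:
Round 1 — app-b pages on-call (initial).
  db-m: +80 → 80 ≥ 60
  queue-1: +20 → 20 < 90
  queue-2: +80 → 80 ≥ 30
  worker-2: +20 → 20 < 40
Round 2 — db-m, queue-2 page on-call.
  cache-1: +90 → 90 ≥ 80
  cache-2: +25 → 25 < 80
  db-r: +60 → 60 ≥ 60
  lb-1: +40 → 40 < 60
Round 3 — cache-1, db-r page on-call.
  lb-1: +20 → 60 ≥ 60
  queue-1: +95 → 115 ≥ 90
Round 4 — lb-1, queue-1 page on-call.
  cache-2: +20 → 45 < 80
No further pages.

yes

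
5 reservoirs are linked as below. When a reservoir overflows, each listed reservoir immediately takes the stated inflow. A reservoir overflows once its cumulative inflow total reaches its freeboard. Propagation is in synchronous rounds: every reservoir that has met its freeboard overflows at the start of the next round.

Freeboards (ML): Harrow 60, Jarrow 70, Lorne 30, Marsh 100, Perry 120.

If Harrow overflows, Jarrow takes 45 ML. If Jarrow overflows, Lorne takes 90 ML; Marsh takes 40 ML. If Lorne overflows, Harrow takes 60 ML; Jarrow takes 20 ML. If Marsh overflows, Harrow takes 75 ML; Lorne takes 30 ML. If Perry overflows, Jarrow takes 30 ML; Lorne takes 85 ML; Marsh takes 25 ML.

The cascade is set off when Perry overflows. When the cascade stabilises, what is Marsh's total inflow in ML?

Round 1 — Perry overflows (initial).
  Jarrow: +30 → 30 < 70
  Lorne: +85 → 85 ≥ 30
  Marsh: +25 → 25 < 100
Round 2 — Lorne overflows.
  Harrow: +60 → 60 ≥ 60
  Jarrow: +20 → 50 < 70
Round 3 — Harrow overflows.
  Jarrow: +45 → 95 ≥ 70
Round 4 — Jarrow overflows.
  Marsh: +40 → 65 < 100
No further overflows.

65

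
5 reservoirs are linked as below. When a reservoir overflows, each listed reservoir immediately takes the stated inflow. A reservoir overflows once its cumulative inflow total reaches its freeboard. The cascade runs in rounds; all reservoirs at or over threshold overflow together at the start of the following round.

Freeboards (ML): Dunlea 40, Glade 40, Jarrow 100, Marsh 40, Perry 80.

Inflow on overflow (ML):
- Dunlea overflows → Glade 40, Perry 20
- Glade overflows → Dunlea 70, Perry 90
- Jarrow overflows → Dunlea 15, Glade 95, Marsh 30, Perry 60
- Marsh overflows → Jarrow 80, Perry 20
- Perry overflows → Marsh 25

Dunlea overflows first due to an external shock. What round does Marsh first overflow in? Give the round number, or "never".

never

Round 1 — Dunlea overflows (initial).
  Glade: +40 → 40 ≥ 40
  Perry: +20 → 20 < 80
Round 2 — Glade overflows.
  Perry: +90 → 110 ≥ 80
Round 3 — Perry overflows.
  Marsh: +25 → 25 < 40
No further overflows.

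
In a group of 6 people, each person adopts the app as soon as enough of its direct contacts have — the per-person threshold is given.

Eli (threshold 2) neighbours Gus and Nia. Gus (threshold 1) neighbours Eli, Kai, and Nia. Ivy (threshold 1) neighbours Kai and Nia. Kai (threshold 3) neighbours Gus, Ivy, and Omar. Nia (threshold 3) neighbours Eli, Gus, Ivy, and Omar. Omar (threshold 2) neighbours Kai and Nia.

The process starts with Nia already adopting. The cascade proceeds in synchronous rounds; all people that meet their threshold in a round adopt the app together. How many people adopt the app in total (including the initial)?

Round 1 — Nia adopts the app (initial).
Round 2 — checking thresholds:
  Eli: 1 of 2 neighbours < 2, below threshold.
  Gus: 1 of 3 neighbours ≥ 1, adopts the app.
  Ivy: 1 of 2 neighbours ≥ 1, adopts the app.
  Omar: 1 of 2 neighbours < 2, below threshold.
Round 3 — checking thresholds:
  Eli: 2 of 2 neighbours ≥ 2, adopts the app.
  Kai: 2 of 3 neighbours < 3, below threshold.
  Omar: 1 of 2 neighbours < 2, below threshold.
Round 4 — no new adoptions; cascade stops.

4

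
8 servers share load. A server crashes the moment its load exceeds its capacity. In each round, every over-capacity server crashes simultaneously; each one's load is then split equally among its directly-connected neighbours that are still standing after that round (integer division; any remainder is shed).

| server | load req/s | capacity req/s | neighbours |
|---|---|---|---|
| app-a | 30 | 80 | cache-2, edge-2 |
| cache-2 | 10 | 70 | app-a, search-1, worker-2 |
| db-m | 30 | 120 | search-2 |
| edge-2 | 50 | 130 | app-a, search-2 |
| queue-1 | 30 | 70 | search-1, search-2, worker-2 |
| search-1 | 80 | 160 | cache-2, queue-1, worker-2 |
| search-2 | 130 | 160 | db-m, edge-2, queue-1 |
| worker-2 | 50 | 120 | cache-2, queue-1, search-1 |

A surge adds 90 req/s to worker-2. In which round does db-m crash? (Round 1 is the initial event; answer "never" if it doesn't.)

never

Round 1 — worker-2 at 140 > 120. worker-2 crashes.
  worker-2 sheds 140 req/s to cache-2, queue-1, search-1: 46 each (2 lost).
    cache-2: 10+46 = 56 ≤ 70
    queue-1: 30+46 = 76 > 70
    search-1: 80+46 = 126 ≤ 160
Round 2 — queue-1 crashes.
  queue-1 sheds 76 req/s to search-1, search-2: 38 each.
    search-1: 126+38 = 164 > 160
    search-2: 130+38 = 168 > 160
Round 3 — search-1, search-2 crash.
  search-1 sheds 164 req/s to cache-2: 164 each.
    cache-2: 56+164 = 220 > 70
  search-2 sheds 168 req/s to db-m, edge-2: 84 each.
    db-m: 30+84 = 114 ≤ 120
    edge-2: 50+84 = 134 > 130
Round 4 — cache-2, edge-2 crash.
  cache-2 sheds 220 req/s to app-a: 220 each.
    app-a: 30+220 = 250 > 80
  edge-2 sheds 134 req/s to app-a: 134 each.
    app-a: 250+134 = 384 > 80
Round 5 — app-a crashes.
  app-a sheds 384 req/s: no online neighbours, lost.
No further crashes.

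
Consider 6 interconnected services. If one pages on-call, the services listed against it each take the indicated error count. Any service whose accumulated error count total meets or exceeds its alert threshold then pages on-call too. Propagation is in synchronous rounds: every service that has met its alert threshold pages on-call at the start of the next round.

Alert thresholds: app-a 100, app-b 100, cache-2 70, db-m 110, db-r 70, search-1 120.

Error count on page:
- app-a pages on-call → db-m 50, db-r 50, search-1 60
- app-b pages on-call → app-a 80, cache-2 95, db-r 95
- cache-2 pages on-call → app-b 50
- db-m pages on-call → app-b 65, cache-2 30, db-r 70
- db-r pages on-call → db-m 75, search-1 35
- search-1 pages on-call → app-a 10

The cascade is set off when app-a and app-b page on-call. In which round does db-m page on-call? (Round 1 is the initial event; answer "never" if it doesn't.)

Round 1 — app-a, app-b page on-call (initial).
  cache-2: +95 → 95 ≥ 70
  db-m: +50 → 50 < 110
  db-r: +50+95 → 145 ≥ 70
  search-1: +60 → 60 < 120
Round 2 — cache-2, db-r page on-call.
  db-m: +75 → 125 ≥ 110
  search-1: +35 → 95 < 120
Round 3 — db-m pages on-call.
No further pages.

3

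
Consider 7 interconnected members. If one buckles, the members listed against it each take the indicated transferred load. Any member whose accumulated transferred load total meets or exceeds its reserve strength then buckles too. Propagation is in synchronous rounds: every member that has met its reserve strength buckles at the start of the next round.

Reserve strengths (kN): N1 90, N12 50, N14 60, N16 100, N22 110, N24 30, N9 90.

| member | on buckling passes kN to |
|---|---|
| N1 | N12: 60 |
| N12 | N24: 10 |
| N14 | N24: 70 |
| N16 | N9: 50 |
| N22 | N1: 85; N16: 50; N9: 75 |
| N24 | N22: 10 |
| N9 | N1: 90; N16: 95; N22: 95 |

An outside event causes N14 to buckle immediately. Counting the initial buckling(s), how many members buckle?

2

Round 1 — N14 buckles (initial).
  N24: +70 → 70 ≥ 30
Round 2 — N24 buckles.
  N22: +10 → 10 < 110
No further bucklings.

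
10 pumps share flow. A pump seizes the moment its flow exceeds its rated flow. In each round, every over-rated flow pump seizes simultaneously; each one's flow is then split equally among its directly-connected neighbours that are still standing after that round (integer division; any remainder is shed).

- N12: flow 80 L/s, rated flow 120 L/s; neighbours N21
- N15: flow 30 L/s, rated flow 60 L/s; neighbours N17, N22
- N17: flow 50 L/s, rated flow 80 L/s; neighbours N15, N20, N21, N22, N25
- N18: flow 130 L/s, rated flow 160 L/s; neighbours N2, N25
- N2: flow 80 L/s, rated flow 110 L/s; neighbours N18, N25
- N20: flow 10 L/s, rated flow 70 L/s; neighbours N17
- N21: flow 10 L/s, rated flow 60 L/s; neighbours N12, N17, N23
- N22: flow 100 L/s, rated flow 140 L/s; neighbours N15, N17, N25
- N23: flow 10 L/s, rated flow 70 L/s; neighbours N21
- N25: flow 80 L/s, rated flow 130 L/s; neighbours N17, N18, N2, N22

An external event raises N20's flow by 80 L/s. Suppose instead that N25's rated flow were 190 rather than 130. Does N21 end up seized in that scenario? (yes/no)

With N25's rated flow at 190:
Round 1 — N20 at 90 > 70. N20 seizes.
  N20 sheds 90 L/s to N17: 90 each.
    N17: 50+90 = 140 > 80
Round 2 — N17 seizes.
  N17 sheds 140 L/s to N15, N21, N22, N25: 35 each.
    N15: 30+35 = 65 > 60
    N21: 10+35 = 45 ≤ 60
    N22: 100+35 = 135 ≤ 140
    N25: 80+35 = 115 ≤ 190
Round 3 — N15 seizes.
  N15 sheds 65 L/s to N22: 65 each.
    N22: 135+65 = 200 > 140
Round 4 — N22 seizes.
  N22 sheds 200 L/s to N25: 200 each.
    N25: 115+200 = 315 > 190
Round 5 — N25 seizes.
  N25 sheds 315 L/s to N18, N2: 157 each (1 lost).
    N18: 130+157 = 287 > 160
    N2: 80+157 = 237 > 110
Round 6 — N18, N2 seize.
  N18 sheds 287 L/s: no online neighbours, lost.
  N2 sheds 237 L/s: no online neighbours, lost.
No further seizures.

no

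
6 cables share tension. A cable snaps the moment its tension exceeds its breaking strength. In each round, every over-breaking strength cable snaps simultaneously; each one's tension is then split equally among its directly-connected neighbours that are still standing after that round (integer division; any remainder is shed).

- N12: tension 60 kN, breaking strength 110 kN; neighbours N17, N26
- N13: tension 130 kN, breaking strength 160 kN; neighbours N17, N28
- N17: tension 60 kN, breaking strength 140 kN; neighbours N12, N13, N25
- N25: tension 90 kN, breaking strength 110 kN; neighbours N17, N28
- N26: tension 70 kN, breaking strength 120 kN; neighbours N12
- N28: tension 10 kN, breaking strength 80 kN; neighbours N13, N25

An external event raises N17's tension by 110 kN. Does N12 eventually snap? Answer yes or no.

yes

Round 1 — N17 at 170 > 140. N17 snaps.
  N17 sheds 170 kN to N12, N13, N25: 56 each (2 lost).
    N12: 60+56 = 116 > 110
    N13: 130+56 = 186 > 160
    N25: 90+56 = 146 > 110
Round 2 — N12, N13, N25 snap.
  N12 sheds 116 kN to N26: 116 each.
    N26: 70+116 = 186 > 120
  N13 sheds 186 kN to N28: 186 each.
    N28: 10+186 = 196 > 80
  N25 sheds 146 kN to N28: 146 each.
    N28: 196+146 = 342 > 80
Round 3 — N26, N28 snap.
  N26 sheds 186 kN: no online neighbours, lost.
  N28 sheds 342 kN: no online neighbours, lost.
No further breaks.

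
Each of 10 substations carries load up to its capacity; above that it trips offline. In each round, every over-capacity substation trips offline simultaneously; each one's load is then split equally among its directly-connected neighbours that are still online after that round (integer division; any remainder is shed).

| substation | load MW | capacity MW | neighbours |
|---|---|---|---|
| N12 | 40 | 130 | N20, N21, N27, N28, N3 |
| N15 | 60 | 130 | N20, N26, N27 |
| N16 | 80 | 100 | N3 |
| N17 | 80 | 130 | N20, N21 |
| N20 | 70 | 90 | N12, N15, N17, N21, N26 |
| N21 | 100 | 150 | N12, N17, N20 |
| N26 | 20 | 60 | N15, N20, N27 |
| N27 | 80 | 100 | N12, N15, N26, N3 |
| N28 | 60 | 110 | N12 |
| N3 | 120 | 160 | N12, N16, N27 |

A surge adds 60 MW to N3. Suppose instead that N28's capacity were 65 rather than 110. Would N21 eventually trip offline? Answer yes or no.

yes

With N28's capacity at 65:
Round 1 — N3 at 180 > 160. N3 trips offline.
  N3 sheds 180 MW to N12, N16, N27: 60 each.
    N12: 40+60 = 100 ≤ 130
    N16: 80+60 = 140 > 100
    N27: 80+60 = 140 > 100
Round 2 — N16, N27 trip offline.
  N16 sheds 140 MW: no online neighbours, lost.
  N27 sheds 140 MW to N12, N15, N26: 46 each (2 lost).
    N12: 100+46 = 146 > 130
    N15: 60+46 = 106 ≤ 130
    N26: 20+46 = 66 > 60
Round 3 — N12, N26 trip offline.
  N12 sheds 146 MW to N20, N21, N28: 48 each (2 lost).
    N20: 70+48 = 118 > 90
    N21: 100+48 = 148 ≤ 150
    N28: 60+48 = 108 > 65
  N26 sheds 66 MW to N15, N20: 33 each.
    N15: 106+33 = 139 > 130
    N20: 118+33 = 151 > 90
Round 4 — N15, N20, N28 trip offline.
  N15 sheds 139 MW: no online neighbours, lost.
  N20 sheds 151 MW to N17, N21: 75 each (1 lost).
    N17: 80+75 = 155 > 130
    N21: 148+75 = 223 > 150
  N28 sheds 108 MW: no online neighbours, lost.
Round 5 — N17, N21 trip offline.
  N17 sheds 155 MW: no online neighbours, lost.
  N21 sheds 223 MW: no online neighbours, lost.
No further trips.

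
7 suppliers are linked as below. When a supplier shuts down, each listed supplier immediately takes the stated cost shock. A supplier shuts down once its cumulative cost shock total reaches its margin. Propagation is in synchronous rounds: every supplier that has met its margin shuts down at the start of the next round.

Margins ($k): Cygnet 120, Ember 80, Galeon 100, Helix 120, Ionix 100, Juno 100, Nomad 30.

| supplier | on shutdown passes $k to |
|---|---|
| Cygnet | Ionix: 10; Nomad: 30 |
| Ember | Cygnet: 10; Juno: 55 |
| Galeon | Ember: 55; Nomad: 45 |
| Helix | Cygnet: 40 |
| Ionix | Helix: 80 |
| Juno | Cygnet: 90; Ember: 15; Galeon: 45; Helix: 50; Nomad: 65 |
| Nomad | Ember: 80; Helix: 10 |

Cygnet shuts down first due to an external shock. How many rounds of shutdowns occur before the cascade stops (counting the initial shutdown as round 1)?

Round 1 — Cygnet shuts down (initial).
  Ionix: +10 → 10 < 100
  Nomad: +30 → 30 ≥ 30
Round 2 — Nomad shuts down.
  Ember: +80 → 80 ≥ 80
  Helix: +10 → 10 < 120
Round 3 — Ember shuts down.
  Juno: +55 → 55 < 100
No further shutdowns.

3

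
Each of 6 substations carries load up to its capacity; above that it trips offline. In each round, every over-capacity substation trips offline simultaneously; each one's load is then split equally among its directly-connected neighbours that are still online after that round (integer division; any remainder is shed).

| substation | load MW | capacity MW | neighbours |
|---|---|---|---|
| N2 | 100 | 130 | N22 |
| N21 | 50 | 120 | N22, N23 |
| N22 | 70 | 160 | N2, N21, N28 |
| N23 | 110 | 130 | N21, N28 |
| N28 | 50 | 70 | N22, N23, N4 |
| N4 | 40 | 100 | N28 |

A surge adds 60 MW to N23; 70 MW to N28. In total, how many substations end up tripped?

Round 1 — N23 at 170 > 130; N28 at 120 > 70. N23, N28 trip offline.
  N23 sheds 170 MW to N21: 170 each.
    N21: 50+170 = 220 > 120
  N28 sheds 120 MW to N22, N4: 60 each.
    N22: 70+60 = 130 ≤ 160
    N4: 40+60 = 100 ≤ 100
Round 2 — N21 trips offline.
  N21 sheds 220 MW to N22: 220 each.
    N22: 130+220 = 350 > 160
Round 3 — N22 trips offline.
  N22 sheds 350 MW to N2: 350 each.
    N2: 100+350 = 450 > 130
Round 4 — N2 trips offline.
  N2 sheds 450 MW: no online neighbours, lost.
No further trips.

5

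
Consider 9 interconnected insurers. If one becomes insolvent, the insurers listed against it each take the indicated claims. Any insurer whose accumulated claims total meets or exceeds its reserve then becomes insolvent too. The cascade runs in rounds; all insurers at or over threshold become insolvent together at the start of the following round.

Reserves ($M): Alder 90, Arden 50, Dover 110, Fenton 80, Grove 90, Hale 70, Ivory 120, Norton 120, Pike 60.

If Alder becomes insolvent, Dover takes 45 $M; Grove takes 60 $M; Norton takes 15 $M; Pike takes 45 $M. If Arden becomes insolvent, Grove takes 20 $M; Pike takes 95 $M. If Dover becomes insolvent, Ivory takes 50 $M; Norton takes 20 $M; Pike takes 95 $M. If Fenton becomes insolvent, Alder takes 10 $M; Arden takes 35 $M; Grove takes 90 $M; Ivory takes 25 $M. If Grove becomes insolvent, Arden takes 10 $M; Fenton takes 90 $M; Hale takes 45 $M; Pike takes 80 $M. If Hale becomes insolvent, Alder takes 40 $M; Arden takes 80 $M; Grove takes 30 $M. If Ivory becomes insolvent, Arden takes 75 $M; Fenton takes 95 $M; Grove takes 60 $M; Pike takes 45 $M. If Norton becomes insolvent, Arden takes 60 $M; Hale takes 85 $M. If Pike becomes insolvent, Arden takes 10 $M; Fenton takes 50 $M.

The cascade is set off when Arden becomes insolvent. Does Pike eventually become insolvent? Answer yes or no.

yes

Round 1 — Arden becomes insolvent (initial).
  Grove: +20 → 20 < 90
  Pike: +95 → 95 ≥ 60
Round 2 — Pike becomes insolvent.
  Fenton: +50 → 50 < 80
No further insolvencies.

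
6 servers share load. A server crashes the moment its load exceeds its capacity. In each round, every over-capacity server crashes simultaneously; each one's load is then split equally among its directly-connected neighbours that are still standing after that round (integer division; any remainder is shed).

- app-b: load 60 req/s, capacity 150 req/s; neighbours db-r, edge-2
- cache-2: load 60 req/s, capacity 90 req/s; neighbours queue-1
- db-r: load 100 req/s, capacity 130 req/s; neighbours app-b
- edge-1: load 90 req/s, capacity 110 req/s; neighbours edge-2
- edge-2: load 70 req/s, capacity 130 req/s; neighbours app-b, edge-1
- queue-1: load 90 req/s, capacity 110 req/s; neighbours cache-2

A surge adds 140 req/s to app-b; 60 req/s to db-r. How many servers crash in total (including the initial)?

Round 1 — app-b at 200 > 150; db-r at 160 > 130. app-b, db-r crash.
  app-b sheds 200 req/s to edge-2: 200 each.
    edge-2: 70+200 = 270 > 130
  db-r sheds 160 req/s: no online neighbours, lost.
Round 2 — edge-2 crashes.
  edge-2 sheds 270 req/s to edge-1: 270 each.
    edge-1: 90+270 = 360 > 110
Round 3 — edge-1 crashes.
  edge-1 sheds 360 req/s: no online neighbours, lost.
No further crashes.

4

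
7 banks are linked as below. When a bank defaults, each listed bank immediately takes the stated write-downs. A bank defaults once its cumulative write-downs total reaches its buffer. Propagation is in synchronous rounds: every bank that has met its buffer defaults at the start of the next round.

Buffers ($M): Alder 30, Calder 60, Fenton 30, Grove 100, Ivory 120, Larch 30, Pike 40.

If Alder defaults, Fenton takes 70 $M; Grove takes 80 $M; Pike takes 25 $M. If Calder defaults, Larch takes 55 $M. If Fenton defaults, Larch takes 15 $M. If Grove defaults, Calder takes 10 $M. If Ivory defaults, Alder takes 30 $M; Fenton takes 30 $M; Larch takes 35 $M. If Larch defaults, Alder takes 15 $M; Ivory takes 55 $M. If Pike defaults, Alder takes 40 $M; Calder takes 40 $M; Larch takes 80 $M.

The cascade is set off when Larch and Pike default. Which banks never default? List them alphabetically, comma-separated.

Round 1 — Larch, Pike default (initial).
  Alder: +15+40 → 55 ≥ 30
  Calder: +40 → 40 < 60
  Ivory: +55 → 55 < 120
Round 2 — Alder defaults.
  Fenton: +70 → 70 ≥ 30
  Grove: +80 → 80 < 100
Round 3 — Fenton defaults.
No further defaults.

Calder, Grove, Ivory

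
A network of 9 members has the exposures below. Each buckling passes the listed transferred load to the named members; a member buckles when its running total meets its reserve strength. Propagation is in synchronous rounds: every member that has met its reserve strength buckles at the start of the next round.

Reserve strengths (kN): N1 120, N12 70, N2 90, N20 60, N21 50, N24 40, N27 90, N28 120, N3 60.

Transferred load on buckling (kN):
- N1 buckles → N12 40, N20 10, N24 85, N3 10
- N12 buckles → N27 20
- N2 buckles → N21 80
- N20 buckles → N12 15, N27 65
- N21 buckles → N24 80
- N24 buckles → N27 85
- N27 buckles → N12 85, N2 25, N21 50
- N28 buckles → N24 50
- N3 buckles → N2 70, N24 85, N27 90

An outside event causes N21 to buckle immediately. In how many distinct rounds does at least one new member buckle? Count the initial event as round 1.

Round 1 — N21 buckles (initial).
  N24: +80 → 80 ≥ 40
Round 2 — N24 buckles.
  N27: +85 → 85 < 90
No further bucklings.

2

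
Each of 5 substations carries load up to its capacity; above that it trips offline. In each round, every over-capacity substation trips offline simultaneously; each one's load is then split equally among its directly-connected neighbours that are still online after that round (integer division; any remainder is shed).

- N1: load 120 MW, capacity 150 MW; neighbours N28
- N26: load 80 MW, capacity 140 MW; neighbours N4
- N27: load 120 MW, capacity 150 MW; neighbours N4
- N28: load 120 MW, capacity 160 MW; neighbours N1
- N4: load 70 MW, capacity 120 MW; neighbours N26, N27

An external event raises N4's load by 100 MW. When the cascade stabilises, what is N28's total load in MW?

Round 1 — N4 at 170 > 120. N4 trips offline.
  N4 sheds 170 MW to N26, N27: 85 each.
    N26: 80+85 = 165 > 140
    N27: 120+85 = 205 > 150
Round 2 — N26, N27 trip offline.
  N26 sheds 165 MW: no online neighbours, lost.
  N27 sheds 205 MW: no online neighbours, lost.
No further trips.

120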